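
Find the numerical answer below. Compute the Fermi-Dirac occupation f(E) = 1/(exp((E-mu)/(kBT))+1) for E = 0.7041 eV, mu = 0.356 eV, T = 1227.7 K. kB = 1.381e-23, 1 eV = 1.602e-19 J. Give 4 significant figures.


Step 1: (E - mu) = 0.7041 - 0.356 = 0.3481 eV
Step 2: Convert: (E-mu)*eV = 5.577e-20 J
Step 3: x = (E-mu)*eV/(kB*T) = 3.289
Step 4: f = 1/(exp(3.289)+1) = 0.03595

0.03595


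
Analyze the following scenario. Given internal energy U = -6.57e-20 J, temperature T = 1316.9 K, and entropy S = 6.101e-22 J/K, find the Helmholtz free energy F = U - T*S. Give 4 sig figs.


Step 1: T*S = 1316.9 * 6.101e-22 = 8.034e-19 J
Step 2: F = U - T*S = -6.57e-20 - 8.034e-19
Step 3: F = -8.691e-19 J

-8.691e-19


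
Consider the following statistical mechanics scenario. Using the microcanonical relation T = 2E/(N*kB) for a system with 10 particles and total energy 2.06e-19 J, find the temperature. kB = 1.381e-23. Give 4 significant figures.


Step 1: Numerator = 2*E = 2*2.06e-19 = 4.12e-19 J
Step 2: Denominator = N*kB = 10*1.381e-23 = 1.381e-22
Step 3: T = 4.12e-19 / 1.381e-22 = 2983 K

2983


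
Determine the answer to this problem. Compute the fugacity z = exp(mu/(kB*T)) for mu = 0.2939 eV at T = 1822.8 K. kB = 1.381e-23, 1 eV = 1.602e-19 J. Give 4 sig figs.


Step 1: Convert mu to Joules: 0.2939*1.602e-19 = 4.708e-20 J
Step 2: kB*T = 1.381e-23*1822.8 = 2.517e-20 J
Step 3: mu/(kB*T) = 1.87
Step 4: z = exp(1.87) = 6.491

6.491


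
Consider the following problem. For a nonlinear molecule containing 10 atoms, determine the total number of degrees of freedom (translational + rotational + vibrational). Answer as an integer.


Step 1: Translational DOF = 3
Step 2: Rotational DOF (nonlinear) = 3
Step 3: Vibrational DOF = 3*10 - 6 = 24
Step 4: Total = 3 + 3 + 24 = 30

30


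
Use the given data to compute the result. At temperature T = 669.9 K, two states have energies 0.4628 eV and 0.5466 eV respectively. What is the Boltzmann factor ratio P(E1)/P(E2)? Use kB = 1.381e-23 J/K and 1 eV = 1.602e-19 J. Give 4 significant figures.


Step 1: Compute energy difference dE = E1 - E2 = 0.4628 - 0.5466 = -0.0838 eV
Step 2: Convert to Joules: dE_J = -0.0838 * 1.602e-19 = -1.342e-20 J
Step 3: Compute exponent = -dE_J / (kB * T) = -(-1.342e-20) / (1.381e-23 * 669.9) = 1.451
Step 4: P(E1)/P(E2) = exp(1.451) = 4.268

4.268


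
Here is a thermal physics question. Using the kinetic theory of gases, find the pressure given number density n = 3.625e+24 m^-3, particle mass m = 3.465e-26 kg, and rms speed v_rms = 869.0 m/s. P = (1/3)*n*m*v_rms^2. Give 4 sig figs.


Step 1: v_rms^2 = 869.0^2 = 7.552e+05
Step 2: n*m = 3.625e+24*3.465e-26 = 0.1256
Step 3: P = (1/3)*0.1256*7.552e+05 = 3.162e+04 Pa

3.162e+04


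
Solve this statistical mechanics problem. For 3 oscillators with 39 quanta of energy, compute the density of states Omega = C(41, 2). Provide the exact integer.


Step 1: Use binomial coefficient C(41, 2)
Step 2: Numerator = 41! / 39!
Step 3: Denominator = 2!
Step 4: Omega = 820

820


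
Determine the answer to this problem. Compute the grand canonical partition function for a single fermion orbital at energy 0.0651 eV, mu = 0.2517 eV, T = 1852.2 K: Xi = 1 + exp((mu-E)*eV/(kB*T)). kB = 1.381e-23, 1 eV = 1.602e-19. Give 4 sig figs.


Step 1: (mu - E) = 0.2517 - 0.0651 = 0.1866 eV
Step 2: x = (mu-E)*eV/(kB*T) = 0.1866*1.602e-19/(1.381e-23*1852.2) = 1.169
Step 3: exp(x) = 3.218
Step 4: Xi = 1 + 3.218 = 4.218

4.218


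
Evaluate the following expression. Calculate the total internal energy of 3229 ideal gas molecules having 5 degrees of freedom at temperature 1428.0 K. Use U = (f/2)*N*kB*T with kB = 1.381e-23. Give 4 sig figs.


Step 1: f/2 = 5/2 = 2.5
Step 2: N*kB*T = 3229*1.381e-23*1428.0 = 6.368e-17
Step 3: U = 2.5 * 6.368e-17 = 1.592e-16 J

1.592e-16


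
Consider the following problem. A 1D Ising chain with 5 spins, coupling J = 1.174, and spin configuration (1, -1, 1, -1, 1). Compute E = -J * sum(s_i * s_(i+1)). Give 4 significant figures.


Step 1: Nearest-neighbor products: -1, -1, -1, -1
Step 2: Sum of products = -4
Step 3: E = -1.174 * -4 = 4.696

4.696


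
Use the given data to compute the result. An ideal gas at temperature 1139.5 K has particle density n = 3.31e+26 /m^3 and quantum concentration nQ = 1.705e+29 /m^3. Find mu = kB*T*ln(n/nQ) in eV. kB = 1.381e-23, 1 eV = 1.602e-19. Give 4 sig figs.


Step 1: n/nQ = 3.31e+26/1.705e+29 = 0.001941
Step 2: ln(n/nQ) = -6.244
Step 3: mu = kB*T*ln(n/nQ) = 1.574e-20*-6.244 = -9.826e-20 J
Step 4: Convert to eV: -9.826e-20/1.602e-19 = -0.6134 eV

-0.6134


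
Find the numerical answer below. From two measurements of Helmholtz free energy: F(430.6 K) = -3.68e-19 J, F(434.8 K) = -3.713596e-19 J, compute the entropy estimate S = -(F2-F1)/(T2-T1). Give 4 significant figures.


Step 1: dF = F2 - F1 = -3.713596e-19 - (-3.68e-19) = -3.3596e-21 J
Step 2: dT = T2 - T1 = 434.8 - 430.6 = 4.2 K
Step 3: S = -dF/dT = -(-3.3596e-21)/4.2 = 7.999e-22 J/K

7.999e-22


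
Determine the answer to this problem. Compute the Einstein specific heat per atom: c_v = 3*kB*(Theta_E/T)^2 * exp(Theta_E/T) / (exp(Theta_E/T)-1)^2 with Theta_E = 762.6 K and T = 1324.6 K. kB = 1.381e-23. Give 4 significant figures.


Step 1: x = Theta_E/T = 762.6/1324.6 = 0.5757
Step 2: x^2 = 0.3315
Step 3: exp(x) = 1.778
Step 4: c_v = 3*1.381e-23*0.3315*1.778/(1.778-1)^2 = 4.03e-23

4.03e-23


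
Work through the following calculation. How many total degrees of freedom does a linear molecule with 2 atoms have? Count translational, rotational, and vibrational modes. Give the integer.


Step 1: Translational DOF = 3
Step 2: Rotational DOF (linear) = 2
Step 3: Vibrational DOF = 3*2 - 5 = 1
Step 4: Total = 3 + 2 + 1 = 6

6


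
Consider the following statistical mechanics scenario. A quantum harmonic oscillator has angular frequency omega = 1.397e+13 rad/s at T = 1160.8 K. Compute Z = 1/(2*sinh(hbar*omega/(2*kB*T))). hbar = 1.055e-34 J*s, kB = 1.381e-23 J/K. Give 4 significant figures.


Step 1: Compute x = hbar*omega/(kB*T) = 1.055e-34*1.397e+13/(1.381e-23*1160.8) = 0.09194
Step 2: x/2 = 0.04597
Step 3: sinh(x/2) = 0.04599
Step 4: Z = 1/(2*0.04599) = 10.87

10.87


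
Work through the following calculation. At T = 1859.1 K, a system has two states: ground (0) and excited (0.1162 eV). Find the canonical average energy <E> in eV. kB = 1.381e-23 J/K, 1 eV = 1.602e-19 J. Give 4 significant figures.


Step 1: beta*E = 0.1162*1.602e-19/(1.381e-23*1859.1) = 0.7251
Step 2: exp(-beta*E) = 0.4843
Step 3: <E> = 0.1162*0.4843/(1+0.4843) = 0.03791 eV

0.03791


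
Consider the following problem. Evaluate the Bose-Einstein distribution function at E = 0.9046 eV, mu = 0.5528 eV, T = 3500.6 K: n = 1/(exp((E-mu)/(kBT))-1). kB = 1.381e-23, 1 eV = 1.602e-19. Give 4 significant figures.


Step 1: (E - mu) = 0.3518 eV
Step 2: x = (E-mu)*eV/(kB*T) = 0.3518*1.602e-19/(1.381e-23*3500.6) = 1.166
Step 3: exp(x) = 3.208
Step 4: n = 1/(exp(x)-1) = 0.4528

0.4528


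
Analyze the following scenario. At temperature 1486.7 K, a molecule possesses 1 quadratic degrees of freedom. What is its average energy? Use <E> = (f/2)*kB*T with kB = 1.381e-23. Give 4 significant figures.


Step 1: f/2 = 1/2 = 0.5
Step 2: kB*T = 1.381e-23 * 1486.7 = 2.053e-20
Step 3: <E> = 0.5 * 2.053e-20 = 1.027e-20 J

1.027e-20


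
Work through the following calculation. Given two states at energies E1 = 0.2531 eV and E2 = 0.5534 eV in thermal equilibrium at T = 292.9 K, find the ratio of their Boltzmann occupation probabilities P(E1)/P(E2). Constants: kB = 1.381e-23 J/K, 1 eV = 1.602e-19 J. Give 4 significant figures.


Step 1: Compute energy difference dE = E1 - E2 = 0.2531 - 0.5534 = -0.3003 eV
Step 2: Convert to Joules: dE_J = -0.3003 * 1.602e-19 = -4.811e-20 J
Step 3: Compute exponent = -dE_J / (kB * T) = -(-4.811e-20) / (1.381e-23 * 292.9) = 11.89
Step 4: P(E1)/P(E2) = exp(11.89) = 1.463e+05

1.463e+05


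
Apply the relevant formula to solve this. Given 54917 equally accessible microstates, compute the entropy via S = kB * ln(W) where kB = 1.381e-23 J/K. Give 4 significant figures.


Step 1: ln(W) = ln(54917) = 10.91
Step 2: S = kB * ln(W) = 1.381e-23 * 10.91
Step 3: S = 1.507e-22 J/K

1.507e-22


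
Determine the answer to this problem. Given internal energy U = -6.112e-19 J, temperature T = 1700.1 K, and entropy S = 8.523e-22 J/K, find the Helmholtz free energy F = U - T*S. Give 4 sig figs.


Step 1: T*S = 1700.1 * 8.523e-22 = 1.449e-18 J
Step 2: F = U - T*S = -6.112e-19 - 1.449e-18
Step 3: F = -2.06e-18 J

-2.06e-18


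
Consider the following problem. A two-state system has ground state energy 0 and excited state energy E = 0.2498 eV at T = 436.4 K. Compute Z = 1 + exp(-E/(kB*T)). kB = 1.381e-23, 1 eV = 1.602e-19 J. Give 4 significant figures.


Step 1: Compute beta*E = E*eV/(kB*T) = 0.2498*1.602e-19/(1.381e-23*436.4) = 6.64
Step 2: exp(-beta*E) = exp(-6.64) = 0.001307
Step 3: Z = 1 + 0.001307 = 1.001

1.001


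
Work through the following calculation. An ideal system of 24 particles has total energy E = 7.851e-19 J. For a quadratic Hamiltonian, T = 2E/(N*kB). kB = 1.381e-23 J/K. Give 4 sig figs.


Step 1: Numerator = 2*E = 2*7.851e-19 = 1.57e-18 J
Step 2: Denominator = N*kB = 24*1.381e-23 = 3.314e-22
Step 3: T = 1.57e-18 / 3.314e-22 = 4738 K

4738


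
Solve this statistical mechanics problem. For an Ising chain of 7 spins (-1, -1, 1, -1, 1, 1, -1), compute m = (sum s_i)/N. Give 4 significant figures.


Step 1: Count up spins (+1): 3, down spins (-1): 4
Step 2: Total magnetization M = 3 - 4 = -1
Step 3: m = M/N = -1/7 = -0.1429

-0.1429


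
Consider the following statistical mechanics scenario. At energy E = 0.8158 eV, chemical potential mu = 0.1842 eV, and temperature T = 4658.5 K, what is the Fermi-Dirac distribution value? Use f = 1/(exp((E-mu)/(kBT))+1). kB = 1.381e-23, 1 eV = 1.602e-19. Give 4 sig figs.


Step 1: (E - mu) = 0.8158 - 0.1842 = 0.6316 eV
Step 2: Convert: (E-mu)*eV = 1.012e-19 J
Step 3: x = (E-mu)*eV/(kB*T) = 1.573
Step 4: f = 1/(exp(1.573)+1) = 0.1718

0.1718


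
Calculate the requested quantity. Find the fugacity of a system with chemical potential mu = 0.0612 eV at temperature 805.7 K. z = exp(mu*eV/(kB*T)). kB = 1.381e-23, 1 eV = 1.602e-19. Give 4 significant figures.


Step 1: Convert mu to Joules: 0.0612*1.602e-19 = 9.804e-21 J
Step 2: kB*T = 1.381e-23*805.7 = 1.113e-20 J
Step 3: mu/(kB*T) = 0.8811
Step 4: z = exp(0.8811) = 2.414

2.414


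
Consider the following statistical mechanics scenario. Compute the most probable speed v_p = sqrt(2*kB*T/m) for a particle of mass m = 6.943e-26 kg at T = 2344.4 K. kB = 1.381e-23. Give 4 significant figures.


Step 1: Numerator = 2*kB*T = 2*1.381e-23*2344.4 = 6.475e-20
Step 2: Ratio = 6.475e-20 / 6.943e-26 = 9.326e+05
Step 3: v_p = sqrt(9.326e+05) = 965.7 m/s

965.7


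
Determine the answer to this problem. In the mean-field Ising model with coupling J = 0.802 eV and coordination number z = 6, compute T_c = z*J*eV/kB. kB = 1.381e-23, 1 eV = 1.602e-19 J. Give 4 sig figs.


Step 1: z*J = 6*0.802 = 4.812 eV
Step 2: Convert to Joules: 4.812*1.602e-19 = 7.709e-19 J
Step 3: T_c = 7.709e-19 / 1.381e-23 = 5.582e+04 K

5.582e+04


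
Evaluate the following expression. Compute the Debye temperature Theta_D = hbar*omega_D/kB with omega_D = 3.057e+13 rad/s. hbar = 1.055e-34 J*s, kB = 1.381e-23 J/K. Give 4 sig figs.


Step 1: hbar*omega_D = 1.055e-34 * 3.057e+13 = 3.225e-21 J
Step 2: Theta_D = 3.225e-21 / 1.381e-23
Step 3: Theta_D = 233.5 K

233.5


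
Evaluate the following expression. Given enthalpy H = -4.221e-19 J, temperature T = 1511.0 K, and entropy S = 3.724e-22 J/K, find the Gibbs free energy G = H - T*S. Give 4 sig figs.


Step 1: T*S = 1511.0 * 3.724e-22 = 5.627e-19 J
Step 2: G = H - T*S = -4.221e-19 - 5.627e-19
Step 3: G = -9.848e-19 J

-9.848e-19


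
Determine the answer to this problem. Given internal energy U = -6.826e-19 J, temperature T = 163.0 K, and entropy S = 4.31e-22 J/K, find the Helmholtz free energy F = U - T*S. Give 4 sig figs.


Step 1: T*S = 163.0 * 4.31e-22 = 7.025e-20 J
Step 2: F = U - T*S = -6.826e-19 - 7.025e-20
Step 3: F = -7.529e-19 J

-7.529e-19


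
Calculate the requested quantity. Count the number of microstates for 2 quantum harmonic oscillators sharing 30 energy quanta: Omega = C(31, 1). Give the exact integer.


Step 1: Use binomial coefficient C(31, 1)
Step 2: Numerator = 31! / 30!
Step 3: Denominator = 1!
Step 4: Omega = 31

31


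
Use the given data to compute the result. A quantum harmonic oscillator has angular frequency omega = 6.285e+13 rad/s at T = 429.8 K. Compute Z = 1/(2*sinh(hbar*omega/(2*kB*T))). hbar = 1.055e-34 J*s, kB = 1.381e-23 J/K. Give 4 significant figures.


Step 1: Compute x = hbar*omega/(kB*T) = 1.055e-34*6.285e+13/(1.381e-23*429.8) = 1.117
Step 2: x/2 = 0.5586
Step 3: sinh(x/2) = 0.5881
Step 4: Z = 1/(2*0.5881) = 0.8503

0.8503


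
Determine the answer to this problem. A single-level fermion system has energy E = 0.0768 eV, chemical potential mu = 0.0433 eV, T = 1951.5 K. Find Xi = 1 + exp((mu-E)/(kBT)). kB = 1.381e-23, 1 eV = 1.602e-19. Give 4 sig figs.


Step 1: (mu - E) = 0.0433 - 0.0768 = -0.0335 eV
Step 2: x = (mu-E)*eV/(kB*T) = -0.0335*1.602e-19/(1.381e-23*1951.5) = -0.1991
Step 3: exp(x) = 0.8194
Step 4: Xi = 1 + 0.8194 = 1.819

1.819


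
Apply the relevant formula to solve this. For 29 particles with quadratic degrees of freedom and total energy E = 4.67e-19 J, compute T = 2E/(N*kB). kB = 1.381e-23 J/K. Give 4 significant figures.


Step 1: Numerator = 2*E = 2*4.67e-19 = 9.34e-19 J
Step 2: Denominator = N*kB = 29*1.381e-23 = 4.005e-22
Step 3: T = 9.34e-19 / 4.005e-22 = 2332 K

2332


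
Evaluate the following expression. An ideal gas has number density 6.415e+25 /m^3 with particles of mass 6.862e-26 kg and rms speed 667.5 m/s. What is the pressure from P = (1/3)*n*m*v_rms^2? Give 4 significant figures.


Step 1: v_rms^2 = 667.5^2 = 4.456e+05
Step 2: n*m = 6.415e+25*6.862e-26 = 4.402
Step 3: P = (1/3)*4.402*4.456e+05 = 6.538e+05 Pa

6.538e+05


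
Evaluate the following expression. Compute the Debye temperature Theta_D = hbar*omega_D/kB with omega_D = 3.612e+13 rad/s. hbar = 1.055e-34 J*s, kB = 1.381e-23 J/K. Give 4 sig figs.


Step 1: hbar*omega_D = 1.055e-34 * 3.612e+13 = 3.811e-21 J
Step 2: Theta_D = 3.811e-21 / 1.381e-23
Step 3: Theta_D = 275.9 K

275.9


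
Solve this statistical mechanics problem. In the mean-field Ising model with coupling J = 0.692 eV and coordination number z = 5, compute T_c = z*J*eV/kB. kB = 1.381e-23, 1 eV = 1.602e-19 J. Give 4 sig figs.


Step 1: z*J = 5*0.692 = 3.46 eV
Step 2: Convert to Joules: 3.46*1.602e-19 = 5.543e-19 J
Step 3: T_c = 5.543e-19 / 1.381e-23 = 4.014e+04 K

4.014e+04


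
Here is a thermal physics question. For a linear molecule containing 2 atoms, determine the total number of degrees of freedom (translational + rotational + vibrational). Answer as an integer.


Step 1: Translational DOF = 3
Step 2: Rotational DOF (linear) = 2
Step 3: Vibrational DOF = 3*2 - 5 = 1
Step 4: Total = 3 + 2 + 1 = 6

6


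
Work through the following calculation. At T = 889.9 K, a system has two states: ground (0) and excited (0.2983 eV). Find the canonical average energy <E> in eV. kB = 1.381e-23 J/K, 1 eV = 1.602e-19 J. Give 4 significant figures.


Step 1: beta*E = 0.2983*1.602e-19/(1.381e-23*889.9) = 3.888
Step 2: exp(-beta*E) = 0.02048
Step 3: <E> = 0.2983*0.02048/(1+0.02048) = 0.005986 eV

0.005986


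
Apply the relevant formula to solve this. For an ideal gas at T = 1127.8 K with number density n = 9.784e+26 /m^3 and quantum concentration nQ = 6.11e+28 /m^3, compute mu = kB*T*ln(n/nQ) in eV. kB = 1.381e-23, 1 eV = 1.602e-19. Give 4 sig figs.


Step 1: n/nQ = 9.784e+26/6.11e+28 = 0.01601
Step 2: ln(n/nQ) = -4.134
Step 3: mu = kB*T*ln(n/nQ) = 1.557e-20*-4.134 = -6.439e-20 J
Step 4: Convert to eV: -6.439e-20/1.602e-19 = -0.4019 eV

-0.4019


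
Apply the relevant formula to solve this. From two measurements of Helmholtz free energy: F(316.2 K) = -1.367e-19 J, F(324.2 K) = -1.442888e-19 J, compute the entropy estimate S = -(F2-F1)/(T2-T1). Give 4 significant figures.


Step 1: dF = F2 - F1 = -1.442888e-19 - (-1.367e-19) = -7.5888e-21 J
Step 2: dT = T2 - T1 = 324.2 - 316.2 = 8 K
Step 3: S = -dF/dT = -(-7.5888e-21)/8 = 9.486e-22 J/K

9.486e-22


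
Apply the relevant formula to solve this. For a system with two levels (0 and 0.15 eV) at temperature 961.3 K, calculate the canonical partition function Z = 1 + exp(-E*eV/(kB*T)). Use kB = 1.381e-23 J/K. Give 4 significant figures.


Step 1: Compute beta*E = E*eV/(kB*T) = 0.15*1.602e-19/(1.381e-23*961.3) = 1.81
Step 2: exp(-beta*E) = exp(-1.81) = 0.1636
Step 3: Z = 1 + 0.1636 = 1.164

1.164


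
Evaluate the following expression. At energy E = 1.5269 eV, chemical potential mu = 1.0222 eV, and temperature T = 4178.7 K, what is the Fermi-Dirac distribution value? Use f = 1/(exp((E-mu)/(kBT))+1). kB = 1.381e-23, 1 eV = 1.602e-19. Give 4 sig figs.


Step 1: (E - mu) = 1.5269 - 1.0222 = 0.5047 eV
Step 2: Convert: (E-mu)*eV = 8.085e-20 J
Step 3: x = (E-mu)*eV/(kB*T) = 1.401
Step 4: f = 1/(exp(1.401)+1) = 0.1976

0.1976


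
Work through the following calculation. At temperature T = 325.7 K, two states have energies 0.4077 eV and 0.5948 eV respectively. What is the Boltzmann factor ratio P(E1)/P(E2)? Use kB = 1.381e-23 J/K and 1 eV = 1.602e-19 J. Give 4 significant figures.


Step 1: Compute energy difference dE = E1 - E2 = 0.4077 - 0.5948 = -0.1871 eV
Step 2: Convert to Joules: dE_J = -0.1871 * 1.602e-19 = -2.997e-20 J
Step 3: Compute exponent = -dE_J / (kB * T) = -(-2.997e-20) / (1.381e-23 * 325.7) = 6.664
Step 4: P(E1)/P(E2) = exp(6.664) = 783.6

783.6


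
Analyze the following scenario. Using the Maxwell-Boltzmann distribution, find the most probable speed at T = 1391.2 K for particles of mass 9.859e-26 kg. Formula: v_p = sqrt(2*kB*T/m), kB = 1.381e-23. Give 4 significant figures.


Step 1: Numerator = 2*kB*T = 2*1.381e-23*1391.2 = 3.842e-20
Step 2: Ratio = 3.842e-20 / 9.859e-26 = 3.897e+05
Step 3: v_p = sqrt(3.897e+05) = 624.3 m/s

624.3


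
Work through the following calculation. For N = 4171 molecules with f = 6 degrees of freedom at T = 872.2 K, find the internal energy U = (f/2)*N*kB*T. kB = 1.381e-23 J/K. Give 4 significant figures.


Step 1: f/2 = 6/2 = 3.0
Step 2: N*kB*T = 4171*1.381e-23*872.2 = 5.024e-17
Step 3: U = 3.0 * 5.024e-17 = 1.507e-16 J

1.507e-16


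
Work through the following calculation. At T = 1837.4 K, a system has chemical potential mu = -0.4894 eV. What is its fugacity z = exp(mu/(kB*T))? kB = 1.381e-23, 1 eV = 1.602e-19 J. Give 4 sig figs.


Step 1: Convert mu to Joules: -0.4894*1.602e-19 = -7.84e-20 J
Step 2: kB*T = 1.381e-23*1837.4 = 2.537e-20 J
Step 3: mu/(kB*T) = -3.09
Step 4: z = exp(-3.09) = 0.04551

0.04551


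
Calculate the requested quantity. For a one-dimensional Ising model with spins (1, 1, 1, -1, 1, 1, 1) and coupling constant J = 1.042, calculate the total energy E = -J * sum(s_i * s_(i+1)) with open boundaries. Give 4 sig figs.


Step 1: Nearest-neighbor products: 1, 1, -1, -1, 1, 1
Step 2: Sum of products = 2
Step 3: E = -1.042 * 2 = -2.084

-2.084


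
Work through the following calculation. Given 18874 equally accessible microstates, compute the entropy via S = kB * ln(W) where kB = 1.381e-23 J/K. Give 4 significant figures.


Step 1: ln(W) = ln(18874) = 9.846
Step 2: S = kB * ln(W) = 1.381e-23 * 9.846
Step 3: S = 1.36e-22 J/K

1.36e-22


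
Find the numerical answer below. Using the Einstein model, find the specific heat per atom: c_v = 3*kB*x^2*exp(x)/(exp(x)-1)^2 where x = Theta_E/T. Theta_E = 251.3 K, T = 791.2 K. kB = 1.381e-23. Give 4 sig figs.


Step 1: x = Theta_E/T = 251.3/791.2 = 0.3176
Step 2: x^2 = 0.1009
Step 3: exp(x) = 1.374
Step 4: c_v = 3*1.381e-23*0.1009*1.374/(1.374-1)^2 = 4.108e-23

4.108e-23


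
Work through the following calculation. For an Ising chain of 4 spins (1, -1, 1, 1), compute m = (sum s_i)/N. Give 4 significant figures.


Step 1: Count up spins (+1): 3, down spins (-1): 1
Step 2: Total magnetization M = 3 - 1 = 2
Step 3: m = M/N = 2/4 = 0.5

0.5


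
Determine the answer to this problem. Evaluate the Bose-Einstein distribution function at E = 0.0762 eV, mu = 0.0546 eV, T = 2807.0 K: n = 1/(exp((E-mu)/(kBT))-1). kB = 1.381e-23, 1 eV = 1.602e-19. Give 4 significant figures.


Step 1: (E - mu) = 0.0216 eV
Step 2: x = (E-mu)*eV/(kB*T) = 0.0216*1.602e-19/(1.381e-23*2807.0) = 0.08926
Step 3: exp(x) = 1.093
Step 4: n = 1/(exp(x)-1) = 10.71

10.71


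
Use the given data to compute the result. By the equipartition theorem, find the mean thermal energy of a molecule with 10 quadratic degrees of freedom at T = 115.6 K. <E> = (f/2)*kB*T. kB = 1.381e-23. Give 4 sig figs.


Step 1: f/2 = 10/2 = 5
Step 2: kB*T = 1.381e-23 * 115.6 = 1.596e-21
Step 3: <E> = 5 * 1.596e-21 = 7.982e-21 J

7.982e-21


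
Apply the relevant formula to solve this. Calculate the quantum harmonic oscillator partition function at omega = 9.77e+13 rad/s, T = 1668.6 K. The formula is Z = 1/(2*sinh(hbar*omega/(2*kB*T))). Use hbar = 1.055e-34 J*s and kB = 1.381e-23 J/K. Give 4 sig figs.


Step 1: Compute x = hbar*omega/(kB*T) = 1.055e-34*9.77e+13/(1.381e-23*1668.6) = 0.4473
Step 2: x/2 = 0.2237
Step 3: sinh(x/2) = 0.2255
Step 4: Z = 1/(2*0.2255) = 2.217

2.217


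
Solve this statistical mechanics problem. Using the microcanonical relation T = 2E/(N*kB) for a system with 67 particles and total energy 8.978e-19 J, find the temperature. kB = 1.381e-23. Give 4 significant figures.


Step 1: Numerator = 2*E = 2*8.978e-19 = 1.796e-18 J
Step 2: Denominator = N*kB = 67*1.381e-23 = 9.253e-22
Step 3: T = 1.796e-18 / 9.253e-22 = 1941 K

1941


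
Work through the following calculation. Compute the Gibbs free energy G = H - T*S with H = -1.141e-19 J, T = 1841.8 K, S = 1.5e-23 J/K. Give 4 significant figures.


Step 1: T*S = 1841.8 * 1.5e-23 = 2.763e-20 J
Step 2: G = H - T*S = -1.141e-19 - 2.763e-20
Step 3: G = -1.417e-19 J

-1.417e-19


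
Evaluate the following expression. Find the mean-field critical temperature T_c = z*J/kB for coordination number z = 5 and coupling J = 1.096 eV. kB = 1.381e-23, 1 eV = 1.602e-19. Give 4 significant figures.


Step 1: z*J = 5*1.096 = 5.48 eV
Step 2: Convert to Joules: 5.48*1.602e-19 = 8.779e-19 J
Step 3: T_c = 8.779e-19 / 1.381e-23 = 6.357e+04 K

6.357e+04


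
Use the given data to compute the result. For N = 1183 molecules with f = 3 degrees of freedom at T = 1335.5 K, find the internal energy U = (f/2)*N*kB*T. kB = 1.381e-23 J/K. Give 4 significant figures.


Step 1: f/2 = 3/2 = 1.5
Step 2: N*kB*T = 1183*1.381e-23*1335.5 = 2.182e-17
Step 3: U = 1.5 * 2.182e-17 = 3.273e-17 J

3.273e-17


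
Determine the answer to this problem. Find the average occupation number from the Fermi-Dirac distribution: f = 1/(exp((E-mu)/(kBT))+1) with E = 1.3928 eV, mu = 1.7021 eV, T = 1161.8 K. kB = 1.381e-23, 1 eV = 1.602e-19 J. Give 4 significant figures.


Step 1: (E - mu) = 1.3928 - 1.7021 = -0.3093 eV
Step 2: Convert: (E-mu)*eV = -4.955e-20 J
Step 3: x = (E-mu)*eV/(kB*T) = -3.088
Step 4: f = 1/(exp(-3.088)+1) = 0.9564

0.9564


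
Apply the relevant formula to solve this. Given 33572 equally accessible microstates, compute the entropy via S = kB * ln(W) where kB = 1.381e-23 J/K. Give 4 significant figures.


Step 1: ln(W) = ln(33572) = 10.42
Step 2: S = kB * ln(W) = 1.381e-23 * 10.42
Step 3: S = 1.439e-22 J/K

1.439e-22


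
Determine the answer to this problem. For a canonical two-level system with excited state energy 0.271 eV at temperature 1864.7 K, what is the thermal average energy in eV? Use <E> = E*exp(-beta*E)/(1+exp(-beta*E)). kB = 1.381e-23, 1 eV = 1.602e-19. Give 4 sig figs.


Step 1: beta*E = 0.271*1.602e-19/(1.381e-23*1864.7) = 1.686
Step 2: exp(-beta*E) = 0.1853
Step 3: <E> = 0.271*0.1853/(1+0.1853) = 0.04236 eV

0.04236


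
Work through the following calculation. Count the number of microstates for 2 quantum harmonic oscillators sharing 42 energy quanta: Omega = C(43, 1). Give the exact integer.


Step 1: Use binomial coefficient C(43, 1)
Step 2: Numerator = 43! / 42!
Step 3: Denominator = 1!
Step 4: Omega = 43

43


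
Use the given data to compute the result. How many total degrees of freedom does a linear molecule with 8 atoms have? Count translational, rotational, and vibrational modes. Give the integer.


Step 1: Translational DOF = 3
Step 2: Rotational DOF (linear) = 2
Step 3: Vibrational DOF = 3*8 - 5 = 19
Step 4: Total = 3 + 2 + 19 = 24

24


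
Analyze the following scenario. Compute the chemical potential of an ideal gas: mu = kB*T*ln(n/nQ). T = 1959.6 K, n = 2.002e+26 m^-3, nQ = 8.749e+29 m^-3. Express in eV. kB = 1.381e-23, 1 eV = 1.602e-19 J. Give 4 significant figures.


Step 1: n/nQ = 2.002e+26/8.749e+29 = 0.0002288
Step 2: ln(n/nQ) = -8.383
Step 3: mu = kB*T*ln(n/nQ) = 2.706e-20*-8.383 = -2.268e-19 J
Step 4: Convert to eV: -2.268e-19/1.602e-19 = -1.416 eV

-1.416


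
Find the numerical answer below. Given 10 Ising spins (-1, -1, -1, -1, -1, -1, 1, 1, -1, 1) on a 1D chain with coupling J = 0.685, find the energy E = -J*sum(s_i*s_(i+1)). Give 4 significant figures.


Step 1: Nearest-neighbor products: 1, 1, 1, 1, 1, -1, 1, -1, -1
Step 2: Sum of products = 3
Step 3: E = -0.685 * 3 = -2.055

-2.055


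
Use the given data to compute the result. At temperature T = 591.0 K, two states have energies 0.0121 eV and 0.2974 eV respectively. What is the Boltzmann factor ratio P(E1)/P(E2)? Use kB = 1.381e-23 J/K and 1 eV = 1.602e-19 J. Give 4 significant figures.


Step 1: Compute energy difference dE = E1 - E2 = 0.0121 - 0.2974 = -0.2853 eV
Step 2: Convert to Joules: dE_J = -0.2853 * 1.602e-19 = -4.571e-20 J
Step 3: Compute exponent = -dE_J / (kB * T) = -(-4.571e-20) / (1.381e-23 * 591.0) = 5.6
Step 4: P(E1)/P(E2) = exp(5.6) = 270.4

270.4


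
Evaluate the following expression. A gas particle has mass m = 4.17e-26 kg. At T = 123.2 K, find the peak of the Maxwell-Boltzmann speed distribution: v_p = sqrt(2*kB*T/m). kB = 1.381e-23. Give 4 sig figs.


Step 1: Numerator = 2*kB*T = 2*1.381e-23*123.2 = 3.403e-21
Step 2: Ratio = 3.403e-21 / 4.17e-26 = 8.16e+04
Step 3: v_p = sqrt(8.16e+04) = 285.7 m/s

285.7


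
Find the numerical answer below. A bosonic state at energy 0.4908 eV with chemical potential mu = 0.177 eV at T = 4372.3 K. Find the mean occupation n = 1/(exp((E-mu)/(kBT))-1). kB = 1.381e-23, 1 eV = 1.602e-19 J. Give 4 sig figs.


Step 1: (E - mu) = 0.3138 eV
Step 2: x = (E-mu)*eV/(kB*T) = 0.3138*1.602e-19/(1.381e-23*4372.3) = 0.8326
Step 3: exp(x) = 2.299
Step 4: n = 1/(exp(x)-1) = 0.7697

0.7697


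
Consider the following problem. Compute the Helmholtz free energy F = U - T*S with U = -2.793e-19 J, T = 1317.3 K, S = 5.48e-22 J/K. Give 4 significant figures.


Step 1: T*S = 1317.3 * 5.48e-22 = 7.219e-19 J
Step 2: F = U - T*S = -2.793e-19 - 7.219e-19
Step 3: F = -1.001e-18 J

-1.001e-18


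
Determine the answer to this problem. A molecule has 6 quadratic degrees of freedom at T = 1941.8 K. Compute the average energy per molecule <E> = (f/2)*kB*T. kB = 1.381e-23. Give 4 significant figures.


Step 1: f/2 = 6/2 = 3
Step 2: kB*T = 1.381e-23 * 1941.8 = 2.682e-20
Step 3: <E> = 3 * 2.682e-20 = 8.045e-20 J

8.045e-20


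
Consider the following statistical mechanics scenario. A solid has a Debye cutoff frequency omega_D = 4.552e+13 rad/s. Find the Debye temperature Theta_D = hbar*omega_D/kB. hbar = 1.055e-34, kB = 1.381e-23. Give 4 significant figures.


Step 1: hbar*omega_D = 1.055e-34 * 4.552e+13 = 4.802e-21 J
Step 2: Theta_D = 4.802e-21 / 1.381e-23
Step 3: Theta_D = 347.7 K

347.7


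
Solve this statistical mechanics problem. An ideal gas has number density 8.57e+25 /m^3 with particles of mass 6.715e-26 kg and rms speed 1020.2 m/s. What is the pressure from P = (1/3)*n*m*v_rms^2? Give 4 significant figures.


Step 1: v_rms^2 = 1020.2^2 = 1.041e+06
Step 2: n*m = 8.57e+25*6.715e-26 = 5.755
Step 3: P = (1/3)*5.755*1.041e+06 = 1.997e+06 Pa

1.997e+06


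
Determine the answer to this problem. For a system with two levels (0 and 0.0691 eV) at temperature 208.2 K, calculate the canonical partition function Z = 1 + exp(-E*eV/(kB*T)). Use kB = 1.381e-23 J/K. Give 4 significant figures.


Step 1: Compute beta*E = E*eV/(kB*T) = 0.0691*1.602e-19/(1.381e-23*208.2) = 3.85
Step 2: exp(-beta*E) = exp(-3.85) = 0.02128
Step 3: Z = 1 + 0.02128 = 1.021

1.021


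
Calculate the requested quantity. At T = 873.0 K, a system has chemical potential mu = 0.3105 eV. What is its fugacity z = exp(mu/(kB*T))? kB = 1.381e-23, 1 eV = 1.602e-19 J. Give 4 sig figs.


Step 1: Convert mu to Joules: 0.3105*1.602e-19 = 4.974e-20 J
Step 2: kB*T = 1.381e-23*873.0 = 1.206e-20 J
Step 3: mu/(kB*T) = 4.126
Step 4: z = exp(4.126) = 61.92

61.92


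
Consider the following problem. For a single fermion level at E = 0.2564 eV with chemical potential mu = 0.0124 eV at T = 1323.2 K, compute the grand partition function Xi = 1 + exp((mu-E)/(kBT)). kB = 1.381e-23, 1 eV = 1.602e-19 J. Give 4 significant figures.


Step 1: (mu - E) = 0.0124 - 0.2564 = -0.244 eV
Step 2: x = (mu-E)*eV/(kB*T) = -0.244*1.602e-19/(1.381e-23*1323.2) = -2.139
Step 3: exp(x) = 0.1178
Step 4: Xi = 1 + 0.1178 = 1.118

1.118


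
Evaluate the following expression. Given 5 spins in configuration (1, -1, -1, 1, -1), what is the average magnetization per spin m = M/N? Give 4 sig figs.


Step 1: Count up spins (+1): 2, down spins (-1): 3
Step 2: Total magnetization M = 2 - 3 = -1
Step 3: m = M/N = -1/5 = -0.2

-0.2


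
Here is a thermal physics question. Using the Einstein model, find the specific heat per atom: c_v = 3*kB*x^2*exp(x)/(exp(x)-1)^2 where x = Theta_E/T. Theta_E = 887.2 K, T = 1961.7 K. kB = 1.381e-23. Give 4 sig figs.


Step 1: x = Theta_E/T = 887.2/1961.7 = 0.4523
Step 2: x^2 = 0.2045
Step 3: exp(x) = 1.572
Step 4: c_v = 3*1.381e-23*0.2045*1.572/(1.572-1)^2 = 4.073e-23

4.073e-23


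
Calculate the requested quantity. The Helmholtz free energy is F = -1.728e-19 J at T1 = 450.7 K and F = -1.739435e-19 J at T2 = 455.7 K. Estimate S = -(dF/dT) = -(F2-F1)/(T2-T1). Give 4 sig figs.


Step 1: dF = F2 - F1 = -1.739435e-19 - (-1.728e-19) = -1.1435e-21 J
Step 2: dT = T2 - T1 = 455.7 - 450.7 = 5 K
Step 3: S = -dF/dT = -(-1.1435e-21)/5 = 2.287e-22 J/K

2.287e-22


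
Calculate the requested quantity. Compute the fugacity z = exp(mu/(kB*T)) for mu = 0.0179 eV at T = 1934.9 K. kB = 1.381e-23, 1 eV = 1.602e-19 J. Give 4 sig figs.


Step 1: Convert mu to Joules: 0.0179*1.602e-19 = 2.868e-21 J
Step 2: kB*T = 1.381e-23*1934.9 = 2.672e-20 J
Step 3: mu/(kB*T) = 0.1073
Step 4: z = exp(0.1073) = 1.113

1.113


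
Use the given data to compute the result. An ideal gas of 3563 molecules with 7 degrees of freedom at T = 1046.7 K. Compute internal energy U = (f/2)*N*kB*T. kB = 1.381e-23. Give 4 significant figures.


Step 1: f/2 = 7/2 = 3.5
Step 2: N*kB*T = 3563*1.381e-23*1046.7 = 5.15e-17
Step 3: U = 3.5 * 5.15e-17 = 1.803e-16 J

1.803e-16


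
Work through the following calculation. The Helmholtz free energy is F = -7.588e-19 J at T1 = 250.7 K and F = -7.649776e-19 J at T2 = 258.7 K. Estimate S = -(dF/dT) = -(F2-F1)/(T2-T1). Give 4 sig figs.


Step 1: dF = F2 - F1 = -7.649776e-19 - (-7.588e-19) = -6.1776e-21 J
Step 2: dT = T2 - T1 = 258.7 - 250.7 = 8 K
Step 3: S = -dF/dT = -(-6.1776e-21)/8 = 7.722e-22 J/K

7.722e-22


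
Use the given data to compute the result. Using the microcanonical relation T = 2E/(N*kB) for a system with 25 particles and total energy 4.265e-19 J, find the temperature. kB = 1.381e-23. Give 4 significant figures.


Step 1: Numerator = 2*E = 2*4.265e-19 = 8.53e-19 J
Step 2: Denominator = N*kB = 25*1.381e-23 = 3.452e-22
Step 3: T = 8.53e-19 / 3.452e-22 = 2471 K

2471


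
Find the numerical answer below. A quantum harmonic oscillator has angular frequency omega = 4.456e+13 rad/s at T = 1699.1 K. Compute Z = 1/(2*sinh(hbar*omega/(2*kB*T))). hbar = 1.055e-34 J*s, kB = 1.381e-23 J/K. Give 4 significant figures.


Step 1: Compute x = hbar*omega/(kB*T) = 1.055e-34*4.456e+13/(1.381e-23*1699.1) = 0.2003
Step 2: x/2 = 0.1002
Step 3: sinh(x/2) = 0.1003
Step 4: Z = 1/(2*0.1003) = 4.983

4.983


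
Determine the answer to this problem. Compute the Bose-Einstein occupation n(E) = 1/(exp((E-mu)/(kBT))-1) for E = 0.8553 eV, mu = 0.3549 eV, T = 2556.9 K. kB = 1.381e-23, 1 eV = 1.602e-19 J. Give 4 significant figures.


Step 1: (E - mu) = 0.5004 eV
Step 2: x = (E-mu)*eV/(kB*T) = 0.5004*1.602e-19/(1.381e-23*2556.9) = 2.27
Step 3: exp(x) = 9.682
Step 4: n = 1/(exp(x)-1) = 0.1152

0.1152


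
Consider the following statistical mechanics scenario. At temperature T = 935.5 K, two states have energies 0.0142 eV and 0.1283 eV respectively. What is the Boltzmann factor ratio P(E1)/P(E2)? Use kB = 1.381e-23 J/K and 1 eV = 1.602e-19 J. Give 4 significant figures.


Step 1: Compute energy difference dE = E1 - E2 = 0.0142 - 0.1283 = -0.1141 eV
Step 2: Convert to Joules: dE_J = -0.1141 * 1.602e-19 = -1.828e-20 J
Step 3: Compute exponent = -dE_J / (kB * T) = -(-1.828e-20) / (1.381e-23 * 935.5) = 1.415
Step 4: P(E1)/P(E2) = exp(1.415) = 4.116

4.116


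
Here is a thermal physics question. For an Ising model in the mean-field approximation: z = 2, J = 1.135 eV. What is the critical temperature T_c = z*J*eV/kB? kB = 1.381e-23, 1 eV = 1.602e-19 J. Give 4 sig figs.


Step 1: z*J = 2*1.135 = 2.27 eV
Step 2: Convert to Joules: 2.27*1.602e-19 = 3.637e-19 J
Step 3: T_c = 3.637e-19 / 1.381e-23 = 2.633e+04 K

2.633e+04


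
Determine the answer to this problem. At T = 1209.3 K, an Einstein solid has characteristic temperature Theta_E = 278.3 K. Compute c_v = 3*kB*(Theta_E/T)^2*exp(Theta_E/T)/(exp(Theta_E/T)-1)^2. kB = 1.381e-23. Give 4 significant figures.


Step 1: x = Theta_E/T = 278.3/1209.3 = 0.2301
Step 2: x^2 = 0.05296
Step 3: exp(x) = 1.259
Step 4: c_v = 3*1.381e-23*0.05296*1.259/(1.259-1)^2 = 4.125e-23

4.125e-23


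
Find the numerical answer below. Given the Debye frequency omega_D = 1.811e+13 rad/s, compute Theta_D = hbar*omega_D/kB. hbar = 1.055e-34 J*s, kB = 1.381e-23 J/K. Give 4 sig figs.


Step 1: hbar*omega_D = 1.055e-34 * 1.811e+13 = 1.911e-21 J
Step 2: Theta_D = 1.911e-21 / 1.381e-23
Step 3: Theta_D = 138.3 K

138.3


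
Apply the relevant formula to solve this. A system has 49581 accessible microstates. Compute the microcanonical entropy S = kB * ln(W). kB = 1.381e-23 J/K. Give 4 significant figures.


Step 1: ln(W) = ln(49581) = 10.81
Step 2: S = kB * ln(W) = 1.381e-23 * 10.81
Step 3: S = 1.493e-22 J/K

1.493e-22


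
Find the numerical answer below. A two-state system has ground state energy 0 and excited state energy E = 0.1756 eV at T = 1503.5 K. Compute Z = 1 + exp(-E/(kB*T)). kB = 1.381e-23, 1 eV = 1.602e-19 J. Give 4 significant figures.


Step 1: Compute beta*E = E*eV/(kB*T) = 0.1756*1.602e-19/(1.381e-23*1503.5) = 1.355
Step 2: exp(-beta*E) = exp(-1.355) = 0.258
Step 3: Z = 1 + 0.258 = 1.258

1.258


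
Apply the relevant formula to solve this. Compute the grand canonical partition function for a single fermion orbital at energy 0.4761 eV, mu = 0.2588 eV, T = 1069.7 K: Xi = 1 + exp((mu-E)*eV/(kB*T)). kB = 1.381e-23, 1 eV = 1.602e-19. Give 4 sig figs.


Step 1: (mu - E) = 0.2588 - 0.4761 = -0.2173 eV
Step 2: x = (mu-E)*eV/(kB*T) = -0.2173*1.602e-19/(1.381e-23*1069.7) = -2.356
Step 3: exp(x) = 0.09475
Step 4: Xi = 1 + 0.09475 = 1.095

1.095


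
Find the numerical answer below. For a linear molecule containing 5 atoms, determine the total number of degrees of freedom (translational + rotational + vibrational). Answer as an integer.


Step 1: Translational DOF = 3
Step 2: Rotational DOF (linear) = 2
Step 3: Vibrational DOF = 3*5 - 5 = 10
Step 4: Total = 3 + 2 + 10 = 15

15


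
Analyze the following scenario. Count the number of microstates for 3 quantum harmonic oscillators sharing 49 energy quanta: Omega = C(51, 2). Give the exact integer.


Step 1: Use binomial coefficient C(51, 2)
Step 2: Numerator = 51! / 49!
Step 3: Denominator = 2!
Step 4: Omega = 1275

1275


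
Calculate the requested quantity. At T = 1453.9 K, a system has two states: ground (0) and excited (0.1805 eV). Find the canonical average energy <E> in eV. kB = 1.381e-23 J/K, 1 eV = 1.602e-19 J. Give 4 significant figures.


Step 1: beta*E = 0.1805*1.602e-19/(1.381e-23*1453.9) = 1.44
Step 2: exp(-beta*E) = 0.2369
Step 3: <E> = 0.1805*0.2369/(1+0.2369) = 0.03457 eV

0.03457


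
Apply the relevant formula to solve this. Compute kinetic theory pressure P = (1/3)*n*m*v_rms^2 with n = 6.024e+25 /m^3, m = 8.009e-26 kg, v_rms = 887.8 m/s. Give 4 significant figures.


Step 1: v_rms^2 = 887.8^2 = 7.882e+05
Step 2: n*m = 6.024e+25*8.009e-26 = 4.825
Step 3: P = (1/3)*4.825*7.882e+05 = 1.268e+06 Pa

1.268e+06


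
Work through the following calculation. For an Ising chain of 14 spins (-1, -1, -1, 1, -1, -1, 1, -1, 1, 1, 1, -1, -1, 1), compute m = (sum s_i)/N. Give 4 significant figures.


Step 1: Count up spins (+1): 6, down spins (-1): 8
Step 2: Total magnetization M = 6 - 8 = -2
Step 3: m = M/N = -2/14 = -0.1429

-0.1429


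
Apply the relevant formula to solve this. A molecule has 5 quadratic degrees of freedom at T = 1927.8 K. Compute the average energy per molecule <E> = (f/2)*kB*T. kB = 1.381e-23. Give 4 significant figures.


Step 1: f/2 = 5/2 = 2.5
Step 2: kB*T = 1.381e-23 * 1927.8 = 2.662e-20
Step 3: <E> = 2.5 * 2.662e-20 = 6.656e-20 J

6.656e-20


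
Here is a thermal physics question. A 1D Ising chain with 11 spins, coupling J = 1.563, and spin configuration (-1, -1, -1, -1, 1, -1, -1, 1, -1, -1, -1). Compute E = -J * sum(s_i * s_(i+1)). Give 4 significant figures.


Step 1: Nearest-neighbor products: 1, 1, 1, -1, -1, 1, -1, -1, 1, 1
Step 2: Sum of products = 2
Step 3: E = -1.563 * 2 = -3.126

-3.126


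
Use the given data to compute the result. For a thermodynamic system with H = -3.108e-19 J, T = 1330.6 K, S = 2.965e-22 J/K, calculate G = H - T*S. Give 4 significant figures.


Step 1: T*S = 1330.6 * 2.965e-22 = 3.945e-19 J
Step 2: G = H - T*S = -3.108e-19 - 3.945e-19
Step 3: G = -7.053e-19 J

-7.053e-19


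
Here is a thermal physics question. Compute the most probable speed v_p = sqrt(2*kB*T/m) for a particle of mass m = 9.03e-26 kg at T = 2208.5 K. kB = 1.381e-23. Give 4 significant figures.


Step 1: Numerator = 2*kB*T = 2*1.381e-23*2208.5 = 6.1e-20
Step 2: Ratio = 6.1e-20 / 9.03e-26 = 6.755e+05
Step 3: v_p = sqrt(6.755e+05) = 821.9 m/s

821.9


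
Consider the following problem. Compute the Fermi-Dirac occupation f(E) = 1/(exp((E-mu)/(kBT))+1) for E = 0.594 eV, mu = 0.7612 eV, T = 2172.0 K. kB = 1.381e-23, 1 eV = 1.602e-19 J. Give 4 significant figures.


Step 1: (E - mu) = 0.594 - 0.7612 = -0.1672 eV
Step 2: Convert: (E-mu)*eV = -2.679e-20 J
Step 3: x = (E-mu)*eV/(kB*T) = -0.893
Step 4: f = 1/(exp(-0.893)+1) = 0.7095

0.7095


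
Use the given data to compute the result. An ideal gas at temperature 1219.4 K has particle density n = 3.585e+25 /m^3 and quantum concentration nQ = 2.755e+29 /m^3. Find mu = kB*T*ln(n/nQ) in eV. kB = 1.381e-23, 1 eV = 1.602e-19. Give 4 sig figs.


Step 1: n/nQ = 3.585e+25/2.755e+29 = 0.0001301
Step 2: ln(n/nQ) = -8.947
Step 3: mu = kB*T*ln(n/nQ) = 1.684e-20*-8.947 = -1.507e-19 J
Step 4: Convert to eV: -1.507e-19/1.602e-19 = -0.9405 eV

-0.9405


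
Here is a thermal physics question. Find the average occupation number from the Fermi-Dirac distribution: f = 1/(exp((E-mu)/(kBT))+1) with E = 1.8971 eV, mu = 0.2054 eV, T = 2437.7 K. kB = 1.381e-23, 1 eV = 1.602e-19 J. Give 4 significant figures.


Step 1: (E - mu) = 1.8971 - 0.2054 = 1.692 eV
Step 2: Convert: (E-mu)*eV = 2.71e-19 J
Step 3: x = (E-mu)*eV/(kB*T) = 8.05
Step 4: f = 1/(exp(8.05)+1) = 0.0003189

0.0003189


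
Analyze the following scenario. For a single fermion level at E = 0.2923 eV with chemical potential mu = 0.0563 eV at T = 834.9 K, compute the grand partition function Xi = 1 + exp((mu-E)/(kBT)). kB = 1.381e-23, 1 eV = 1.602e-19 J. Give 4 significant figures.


Step 1: (mu - E) = 0.0563 - 0.2923 = -0.236 eV
Step 2: x = (mu-E)*eV/(kB*T) = -0.236*1.602e-19/(1.381e-23*834.9) = -3.279
Step 3: exp(x) = 0.03766
Step 4: Xi = 1 + 0.03766 = 1.038

1.038
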